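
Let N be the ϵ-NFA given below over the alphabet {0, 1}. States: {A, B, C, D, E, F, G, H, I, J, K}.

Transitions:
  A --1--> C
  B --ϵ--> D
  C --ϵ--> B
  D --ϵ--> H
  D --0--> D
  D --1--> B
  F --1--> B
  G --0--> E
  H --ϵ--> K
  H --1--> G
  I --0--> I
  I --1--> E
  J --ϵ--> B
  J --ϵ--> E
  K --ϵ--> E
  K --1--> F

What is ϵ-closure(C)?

Start with {C}.
From C via ϵ: add B.
From B via ϵ: add D.
From D via ϵ: add H.
From H via ϵ: add K.
From K via ϵ: add E.
No new states can be added; the closed set is {B, C, D, E, H, K}.

{B, C, D, E, H, K}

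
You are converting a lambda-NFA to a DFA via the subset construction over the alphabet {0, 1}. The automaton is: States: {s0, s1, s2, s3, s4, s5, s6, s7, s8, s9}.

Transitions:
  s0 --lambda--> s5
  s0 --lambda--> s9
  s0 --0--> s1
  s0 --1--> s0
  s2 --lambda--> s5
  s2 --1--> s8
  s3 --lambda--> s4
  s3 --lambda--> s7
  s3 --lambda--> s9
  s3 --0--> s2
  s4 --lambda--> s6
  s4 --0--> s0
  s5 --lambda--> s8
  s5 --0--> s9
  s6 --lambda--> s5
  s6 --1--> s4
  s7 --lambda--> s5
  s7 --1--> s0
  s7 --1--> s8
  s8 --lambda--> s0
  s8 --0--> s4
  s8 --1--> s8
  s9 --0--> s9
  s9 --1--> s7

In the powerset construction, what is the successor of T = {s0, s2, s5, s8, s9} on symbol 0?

s0 on 0 → {s1}.
s5 on 0 → {s9}.
s8 on 0 → {s4}.
s9 on 0 → {s9}.
No 0-transition from s2.
Union after reading 0: {s1, s4, s9}.
Now take the lambda-closure:
From s4 via lambda: add s6.
From s6 via lambda: add s5.
From s5 via lambda: add s8.
From s8 via lambda: add s0.
No new states can be added; the closed set is {s0, s1, s4, s5, s6, s8, s9}.

{s0, s1, s4, s5, s6, s8, s9}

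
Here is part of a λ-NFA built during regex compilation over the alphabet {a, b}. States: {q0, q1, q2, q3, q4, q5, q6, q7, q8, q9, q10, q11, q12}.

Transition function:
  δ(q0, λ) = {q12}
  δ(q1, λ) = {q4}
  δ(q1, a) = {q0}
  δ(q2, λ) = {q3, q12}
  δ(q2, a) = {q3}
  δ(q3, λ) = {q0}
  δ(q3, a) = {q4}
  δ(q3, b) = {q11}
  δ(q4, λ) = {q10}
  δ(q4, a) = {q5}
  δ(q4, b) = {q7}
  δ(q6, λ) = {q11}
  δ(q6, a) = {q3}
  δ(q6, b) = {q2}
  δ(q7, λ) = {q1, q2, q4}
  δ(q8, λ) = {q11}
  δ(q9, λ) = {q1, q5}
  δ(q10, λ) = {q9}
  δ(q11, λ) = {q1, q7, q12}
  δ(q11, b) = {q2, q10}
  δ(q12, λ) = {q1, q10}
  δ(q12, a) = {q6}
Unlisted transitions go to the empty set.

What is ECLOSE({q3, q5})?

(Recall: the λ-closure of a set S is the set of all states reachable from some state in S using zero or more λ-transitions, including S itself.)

{q0, q1, q3, q4, q5, q9, q10, q12}

Start with {q3, q5}.
From q3 via λ: add q0.
From q0 via λ: add q12.
From q12 via λ: add q1, q10.
From q1 via λ: add q4.
From q10 via λ: add q9.
No new states can be added; the closed set is {q0, q1, q3, q4, q5, q9, q10, q12}.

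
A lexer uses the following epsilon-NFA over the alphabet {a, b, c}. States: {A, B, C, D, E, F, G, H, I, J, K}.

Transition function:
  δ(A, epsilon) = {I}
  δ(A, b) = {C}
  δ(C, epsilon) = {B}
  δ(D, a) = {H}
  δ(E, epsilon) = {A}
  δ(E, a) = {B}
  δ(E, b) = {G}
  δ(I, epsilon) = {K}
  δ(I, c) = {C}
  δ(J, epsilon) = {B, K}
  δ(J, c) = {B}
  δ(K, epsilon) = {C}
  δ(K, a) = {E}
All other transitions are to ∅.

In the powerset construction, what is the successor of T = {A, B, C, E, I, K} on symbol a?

{A, B, C, E, I, K}

E on a → {B}.
K on a → {E}.
No a-transition from A, B, C, I.
Union after reading a: {B, E}.
Now take the epsilon-closure:
From E via epsilon: add A.
From A via epsilon: add I.
From I via epsilon: add K.
From K via epsilon: add C.
No new states can be added; the closed set is {A, B, C, E, I, K}.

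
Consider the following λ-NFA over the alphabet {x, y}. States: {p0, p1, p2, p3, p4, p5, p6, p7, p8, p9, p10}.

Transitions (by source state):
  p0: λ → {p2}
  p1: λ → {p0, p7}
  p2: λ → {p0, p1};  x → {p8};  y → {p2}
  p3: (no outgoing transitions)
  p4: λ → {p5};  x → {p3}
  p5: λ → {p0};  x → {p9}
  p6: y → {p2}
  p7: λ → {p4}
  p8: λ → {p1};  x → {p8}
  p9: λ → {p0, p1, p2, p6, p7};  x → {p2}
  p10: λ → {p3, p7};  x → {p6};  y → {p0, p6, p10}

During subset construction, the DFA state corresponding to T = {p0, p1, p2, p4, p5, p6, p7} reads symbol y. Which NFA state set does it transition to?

{p0, p1, p2, p4, p5, p7}

p2 on y → {p2}.
p6 on y → {p2}.
No y-transition from p0, p1, p4, p5, p7.
Union after reading y: {p2}.
Now take the λ-closure:
From p2 via λ: add p0, p1.
From p1 via λ: add p7.
From p7 via λ: add p4.
From p4 via λ: add p5.
No new states can be added; the closed set is {p0, p1, p2, p4, p5, p7}.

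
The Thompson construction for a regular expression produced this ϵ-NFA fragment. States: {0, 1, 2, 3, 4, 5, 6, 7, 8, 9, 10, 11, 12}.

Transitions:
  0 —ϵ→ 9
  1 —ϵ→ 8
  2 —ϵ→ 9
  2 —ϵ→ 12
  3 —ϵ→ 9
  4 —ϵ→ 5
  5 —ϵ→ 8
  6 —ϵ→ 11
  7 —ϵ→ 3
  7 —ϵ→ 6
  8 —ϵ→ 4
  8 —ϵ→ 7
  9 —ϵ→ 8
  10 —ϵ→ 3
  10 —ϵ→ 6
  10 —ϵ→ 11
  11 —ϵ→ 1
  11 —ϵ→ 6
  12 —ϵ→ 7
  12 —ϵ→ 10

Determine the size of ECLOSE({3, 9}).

Start with {3, 9}.
From 9 via ϵ: add 8.
From 8 via ϵ: add 4, 7.
From 4 via ϵ: add 5.
From 7 via ϵ: add 6.
From 6 via ϵ: add 11.
From 11 via ϵ: add 1.
ϵ-closure = {1, 3, 4, 5, 6, 7, 8, 9, 11}, which has 9 states.

9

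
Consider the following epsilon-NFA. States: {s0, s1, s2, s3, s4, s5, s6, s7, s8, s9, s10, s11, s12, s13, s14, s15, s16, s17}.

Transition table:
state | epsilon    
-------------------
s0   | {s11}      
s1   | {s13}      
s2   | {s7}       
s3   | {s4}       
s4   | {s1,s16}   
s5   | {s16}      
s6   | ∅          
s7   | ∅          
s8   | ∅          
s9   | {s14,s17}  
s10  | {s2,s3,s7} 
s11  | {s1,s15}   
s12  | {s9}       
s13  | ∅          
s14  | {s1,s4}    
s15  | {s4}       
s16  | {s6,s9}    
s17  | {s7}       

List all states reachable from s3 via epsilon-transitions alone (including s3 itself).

{s1, s3, s4, s6, s7, s9, s13, s14, s16, s17}

Start with {s3}.
From s3 via epsilon: add s4.
From s4 via epsilon: add s1, s16.
From s1 via epsilon: add s13.
From s16 via epsilon: add s6, s9.
From s9 via epsilon: add s14, s17.
From s17 via epsilon: add s7.
No new states can be added; the closed set is {s1, s3, s4, s6, s7, s9, s13, s14, s16, s17}.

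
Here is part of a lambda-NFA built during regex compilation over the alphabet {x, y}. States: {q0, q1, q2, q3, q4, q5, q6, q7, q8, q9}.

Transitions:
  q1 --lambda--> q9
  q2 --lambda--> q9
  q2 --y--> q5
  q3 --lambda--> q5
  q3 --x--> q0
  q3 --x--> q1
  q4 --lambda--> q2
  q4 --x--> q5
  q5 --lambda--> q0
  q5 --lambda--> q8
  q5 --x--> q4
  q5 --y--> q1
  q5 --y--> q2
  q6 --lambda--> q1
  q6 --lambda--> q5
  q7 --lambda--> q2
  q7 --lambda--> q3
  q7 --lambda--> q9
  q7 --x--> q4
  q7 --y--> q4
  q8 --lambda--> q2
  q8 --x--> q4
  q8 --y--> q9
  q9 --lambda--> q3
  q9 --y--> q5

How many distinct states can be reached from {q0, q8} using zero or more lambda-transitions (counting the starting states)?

Start with {q0, q8}.
From q8 via lambda: add q2.
From q2 via lambda: add q9.
From q9 via lambda: add q3.
From q3 via lambda: add q5.
lambda-closure = {q0, q2, q3, q5, q8, q9}, which has 6 states.

6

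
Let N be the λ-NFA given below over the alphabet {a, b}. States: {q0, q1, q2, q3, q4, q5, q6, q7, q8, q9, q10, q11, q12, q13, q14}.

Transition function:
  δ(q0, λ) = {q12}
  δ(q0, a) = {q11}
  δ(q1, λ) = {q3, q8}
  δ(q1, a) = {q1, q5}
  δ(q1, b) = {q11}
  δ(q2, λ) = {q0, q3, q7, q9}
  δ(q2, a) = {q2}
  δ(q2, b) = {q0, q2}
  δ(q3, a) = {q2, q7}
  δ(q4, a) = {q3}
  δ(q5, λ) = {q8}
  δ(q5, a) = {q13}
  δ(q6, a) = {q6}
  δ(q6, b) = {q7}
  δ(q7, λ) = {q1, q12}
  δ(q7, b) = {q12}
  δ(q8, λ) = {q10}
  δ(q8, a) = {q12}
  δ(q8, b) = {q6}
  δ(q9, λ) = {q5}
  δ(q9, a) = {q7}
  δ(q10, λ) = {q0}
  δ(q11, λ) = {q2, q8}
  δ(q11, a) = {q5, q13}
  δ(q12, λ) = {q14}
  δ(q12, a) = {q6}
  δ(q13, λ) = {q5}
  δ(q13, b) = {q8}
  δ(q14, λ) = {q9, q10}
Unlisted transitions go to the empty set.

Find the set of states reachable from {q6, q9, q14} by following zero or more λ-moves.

Start with {q6, q9, q14}.
From q9 via λ: add q5.
From q14 via λ: add q10.
From q5 via λ: add q8.
From q10 via λ: add q0.
From q0 via λ: add q12.
No new states can be added; the closed set is {q0, q5, q6, q8, q9, q10, q12, q14}.

{q0, q5, q6, q8, q9, q10, q12, q14}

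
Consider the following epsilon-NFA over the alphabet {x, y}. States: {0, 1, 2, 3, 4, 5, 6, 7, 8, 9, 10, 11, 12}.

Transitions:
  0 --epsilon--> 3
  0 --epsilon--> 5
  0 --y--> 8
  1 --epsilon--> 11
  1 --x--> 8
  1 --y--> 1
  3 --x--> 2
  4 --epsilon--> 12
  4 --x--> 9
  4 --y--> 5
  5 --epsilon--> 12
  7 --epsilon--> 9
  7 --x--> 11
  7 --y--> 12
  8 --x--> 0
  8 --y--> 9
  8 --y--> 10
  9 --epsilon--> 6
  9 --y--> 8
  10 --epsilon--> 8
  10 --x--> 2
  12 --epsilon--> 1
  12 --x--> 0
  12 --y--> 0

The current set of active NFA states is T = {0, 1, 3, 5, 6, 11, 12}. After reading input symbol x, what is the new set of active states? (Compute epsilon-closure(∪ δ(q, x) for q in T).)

1 on x → {8}.
3 on x → {2}.
12 on x → {0}.
No x-transition from 0, 5, 6, 11.
Union after reading x: {0, 2, 8}.
Now take the epsilon-closure:
From 0 via epsilon: add 3, 5.
From 5 via epsilon: add 12.
From 12 via epsilon: add 1.
From 1 via epsilon: add 11.
No new states can be added; the closed set is {0, 1, 2, 3, 5, 8, 11, 12}.

{0, 1, 2, 3, 5, 8, 11, 12}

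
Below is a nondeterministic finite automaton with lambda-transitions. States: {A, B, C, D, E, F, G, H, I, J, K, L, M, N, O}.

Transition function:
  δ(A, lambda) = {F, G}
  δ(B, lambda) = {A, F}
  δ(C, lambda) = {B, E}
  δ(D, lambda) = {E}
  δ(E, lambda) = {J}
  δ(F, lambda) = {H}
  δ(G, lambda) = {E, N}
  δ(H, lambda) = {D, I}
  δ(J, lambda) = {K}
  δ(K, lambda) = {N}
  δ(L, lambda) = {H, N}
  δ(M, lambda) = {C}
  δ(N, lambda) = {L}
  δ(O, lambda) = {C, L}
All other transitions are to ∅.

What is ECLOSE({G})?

Start with {G}.
From G via lambda: add E, N.
From E via lambda: add J.
From N via lambda: add L.
From J via lambda: add K.
From L via lambda: add H.
From H via lambda: add D, I.
No new states can be added; the closed set is {D, E, G, H, I, J, K, L, N}.

{D, E, G, H, I, J, K, L, N}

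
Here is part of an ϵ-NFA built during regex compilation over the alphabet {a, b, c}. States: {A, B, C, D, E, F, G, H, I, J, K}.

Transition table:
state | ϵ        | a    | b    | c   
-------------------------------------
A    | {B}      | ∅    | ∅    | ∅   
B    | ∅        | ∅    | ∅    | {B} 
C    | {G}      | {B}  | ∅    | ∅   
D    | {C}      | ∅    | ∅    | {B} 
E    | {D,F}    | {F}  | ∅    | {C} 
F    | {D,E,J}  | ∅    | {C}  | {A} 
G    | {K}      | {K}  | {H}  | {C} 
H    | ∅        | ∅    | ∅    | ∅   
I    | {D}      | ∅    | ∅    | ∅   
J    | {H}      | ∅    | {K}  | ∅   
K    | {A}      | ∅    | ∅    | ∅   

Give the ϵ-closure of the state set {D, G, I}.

{A, B, C, D, G, I, K}

Start with {D, G, I}.
From D via ϵ: add C.
From G via ϵ: add K.
From K via ϵ: add A.
From A via ϵ: add B.
No new states can be added; the closed set is {A, B, C, D, G, I, K}.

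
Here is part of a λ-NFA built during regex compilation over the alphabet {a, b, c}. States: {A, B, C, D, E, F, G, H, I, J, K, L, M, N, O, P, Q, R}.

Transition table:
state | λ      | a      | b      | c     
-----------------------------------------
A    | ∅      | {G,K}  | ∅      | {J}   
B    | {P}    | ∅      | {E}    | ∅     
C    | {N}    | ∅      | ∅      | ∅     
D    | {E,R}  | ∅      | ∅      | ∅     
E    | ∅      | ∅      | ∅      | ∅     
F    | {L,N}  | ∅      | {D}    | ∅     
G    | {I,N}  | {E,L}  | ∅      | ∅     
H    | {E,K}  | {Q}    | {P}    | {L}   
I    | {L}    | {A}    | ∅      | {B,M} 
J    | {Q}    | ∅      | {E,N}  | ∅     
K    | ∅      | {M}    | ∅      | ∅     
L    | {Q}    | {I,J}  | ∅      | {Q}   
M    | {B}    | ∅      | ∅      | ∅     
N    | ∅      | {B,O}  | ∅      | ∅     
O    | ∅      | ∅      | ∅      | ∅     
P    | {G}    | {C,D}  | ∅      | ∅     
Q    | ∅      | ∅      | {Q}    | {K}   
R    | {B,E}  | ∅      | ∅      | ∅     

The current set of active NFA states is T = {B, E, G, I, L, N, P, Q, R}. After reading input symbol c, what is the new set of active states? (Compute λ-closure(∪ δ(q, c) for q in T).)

{B, G, I, K, L, M, N, P, Q}

I on c → {B, M}.
L on c → {Q}.
Q on c → {K}.
No c-transition from B, E, G, N, P, R.
Union after reading c: {B, K, M, Q}.
Now take the λ-closure:
From B via λ: add P.
From P via λ: add G.
From G via λ: add I, N.
From I via λ: add L.
No new states can be added; the closed set is {B, G, I, K, L, M, N, P, Q}.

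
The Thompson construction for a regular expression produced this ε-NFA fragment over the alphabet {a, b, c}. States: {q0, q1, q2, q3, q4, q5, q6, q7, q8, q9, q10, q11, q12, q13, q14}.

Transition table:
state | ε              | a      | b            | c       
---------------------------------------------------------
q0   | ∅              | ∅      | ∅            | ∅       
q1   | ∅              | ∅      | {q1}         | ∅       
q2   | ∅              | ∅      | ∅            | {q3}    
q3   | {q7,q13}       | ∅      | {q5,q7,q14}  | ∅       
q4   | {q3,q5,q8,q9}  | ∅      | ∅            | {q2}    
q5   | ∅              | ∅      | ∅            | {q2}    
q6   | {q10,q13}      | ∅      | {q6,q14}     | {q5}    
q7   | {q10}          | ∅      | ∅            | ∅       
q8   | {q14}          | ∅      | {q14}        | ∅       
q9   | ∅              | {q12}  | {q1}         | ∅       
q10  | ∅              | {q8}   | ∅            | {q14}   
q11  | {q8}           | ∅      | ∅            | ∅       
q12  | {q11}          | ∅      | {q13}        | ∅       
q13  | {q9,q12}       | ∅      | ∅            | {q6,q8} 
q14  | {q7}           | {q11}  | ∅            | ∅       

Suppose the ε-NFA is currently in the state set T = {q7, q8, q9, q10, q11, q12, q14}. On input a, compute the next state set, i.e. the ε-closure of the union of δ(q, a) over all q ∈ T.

q9 on a → {q12}.
q10 on a → {q8}.
q14 on a → {q11}.
No a-transition from q7, q8, q11, q12.
Union after reading a: {q8, q11, q12}.
Now take the ε-closure:
From q8 via ε: add q14.
From q14 via ε: add q7.
From q7 via ε: add q10.
No new states can be added; the closed set is {q7, q8, q10, q11, q12, q14}.

{q7, q8, q10, q11, q12, q14}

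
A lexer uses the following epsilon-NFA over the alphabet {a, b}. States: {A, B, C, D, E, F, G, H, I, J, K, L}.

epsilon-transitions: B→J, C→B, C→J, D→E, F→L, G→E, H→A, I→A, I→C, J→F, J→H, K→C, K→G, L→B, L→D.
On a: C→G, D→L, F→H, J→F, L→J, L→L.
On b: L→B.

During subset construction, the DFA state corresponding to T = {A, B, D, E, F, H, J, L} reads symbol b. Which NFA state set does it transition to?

{A, B, D, E, F, H, J, L}

L on b → {B}.
No b-transition from A, B, D, E, F, H, J.
Union after reading b: {B}.
Now take the epsilon-closure:
From B via epsilon: add J.
From J via epsilon: add F, H.
From F via epsilon: add L.
From H via epsilon: add A.
From L via epsilon: add D.
From D via epsilon: add E.
No new states can be added; the closed set is {A, B, D, E, F, H, J, L}.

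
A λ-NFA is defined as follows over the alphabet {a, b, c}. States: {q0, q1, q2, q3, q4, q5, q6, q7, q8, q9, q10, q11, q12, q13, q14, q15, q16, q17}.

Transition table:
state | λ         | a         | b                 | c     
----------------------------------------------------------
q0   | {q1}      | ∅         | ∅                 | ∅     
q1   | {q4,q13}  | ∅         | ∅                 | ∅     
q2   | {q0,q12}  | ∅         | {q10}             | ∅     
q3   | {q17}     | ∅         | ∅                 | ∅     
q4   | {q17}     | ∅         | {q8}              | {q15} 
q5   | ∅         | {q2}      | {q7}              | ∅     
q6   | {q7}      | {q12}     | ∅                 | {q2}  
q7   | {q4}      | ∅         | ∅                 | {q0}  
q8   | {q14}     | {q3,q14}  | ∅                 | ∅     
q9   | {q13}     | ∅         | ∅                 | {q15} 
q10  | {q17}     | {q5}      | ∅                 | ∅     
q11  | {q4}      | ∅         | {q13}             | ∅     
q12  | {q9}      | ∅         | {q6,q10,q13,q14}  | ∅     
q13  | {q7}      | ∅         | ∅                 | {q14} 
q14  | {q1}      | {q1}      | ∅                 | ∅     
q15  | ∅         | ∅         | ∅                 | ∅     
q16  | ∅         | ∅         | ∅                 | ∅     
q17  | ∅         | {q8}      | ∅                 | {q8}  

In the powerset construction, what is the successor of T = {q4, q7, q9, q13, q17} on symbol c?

q4 on c → {q15}.
q7 on c → {q0}.
q9 on c → {q15}.
q13 on c → {q14}.
q17 on c → {q8}.
Union after reading c: {q0, q8, q14, q15}.
Now take the λ-closure:
From q0 via λ: add q1.
From q1 via λ: add q4, q13.
From q4 via λ: add q17.
From q13 via λ: add q7.
No new states can be added; the closed set is {q0, q1, q4, q7, q8, q13, q14, q15, q17}.

{q0, q1, q4, q7, q8, q13, q14, q15, q17}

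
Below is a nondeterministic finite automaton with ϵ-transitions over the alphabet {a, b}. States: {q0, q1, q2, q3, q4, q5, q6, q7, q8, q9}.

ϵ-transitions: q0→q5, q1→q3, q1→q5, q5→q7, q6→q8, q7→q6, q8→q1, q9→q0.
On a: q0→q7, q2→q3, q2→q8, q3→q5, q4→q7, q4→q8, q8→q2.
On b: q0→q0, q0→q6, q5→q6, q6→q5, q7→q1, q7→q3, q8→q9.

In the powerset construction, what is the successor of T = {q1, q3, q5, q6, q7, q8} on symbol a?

{q1, q2, q3, q5, q6, q7, q8}

q3 on a → {q5}.
q8 on a → {q2}.
No a-transition from q1, q5, q6, q7.
Union after reading a: {q2, q5}.
Now take the ϵ-closure:
From q5 via ϵ: add q7.
From q7 via ϵ: add q6.
From q6 via ϵ: add q8.
From q8 via ϵ: add q1.
From q1 via ϵ: add q3.
No new states can be added; the closed set is {q1, q2, q3, q5, q6, q7, q8}.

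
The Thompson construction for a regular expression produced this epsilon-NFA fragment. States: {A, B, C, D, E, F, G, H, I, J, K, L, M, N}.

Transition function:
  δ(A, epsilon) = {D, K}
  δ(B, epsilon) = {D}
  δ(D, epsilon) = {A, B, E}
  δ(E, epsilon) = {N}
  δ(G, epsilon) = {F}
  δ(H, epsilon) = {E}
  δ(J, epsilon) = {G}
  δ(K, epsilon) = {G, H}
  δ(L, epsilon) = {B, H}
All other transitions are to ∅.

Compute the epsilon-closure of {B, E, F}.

{A, B, D, E, F, G, H, K, N}

Start with {B, E, F}.
From B via epsilon: add D.
From E via epsilon: add N.
From D via epsilon: add A.
From A via epsilon: add K.
From K via epsilon: add G, H.
No new states can be added; the closed set is {A, B, D, E, F, G, H, K, N}.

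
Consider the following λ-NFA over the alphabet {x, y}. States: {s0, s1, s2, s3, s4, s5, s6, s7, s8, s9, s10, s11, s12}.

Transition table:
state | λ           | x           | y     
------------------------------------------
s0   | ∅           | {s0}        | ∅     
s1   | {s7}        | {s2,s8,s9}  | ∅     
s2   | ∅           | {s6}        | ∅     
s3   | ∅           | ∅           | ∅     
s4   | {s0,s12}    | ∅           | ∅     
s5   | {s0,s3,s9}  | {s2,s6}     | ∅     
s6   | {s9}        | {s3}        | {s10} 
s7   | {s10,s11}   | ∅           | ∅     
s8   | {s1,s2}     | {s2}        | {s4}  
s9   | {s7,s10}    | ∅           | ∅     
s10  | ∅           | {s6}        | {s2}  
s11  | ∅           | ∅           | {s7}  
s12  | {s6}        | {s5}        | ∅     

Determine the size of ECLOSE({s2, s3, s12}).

8

Start with {s2, s3, s12}.
From s12 via λ: add s6.
From s6 via λ: add s9.
From s9 via λ: add s7, s10.
From s7 via λ: add s11.
λ-closure = {s2, s3, s6, s7, s9, s10, s11, s12}, which has 8 states.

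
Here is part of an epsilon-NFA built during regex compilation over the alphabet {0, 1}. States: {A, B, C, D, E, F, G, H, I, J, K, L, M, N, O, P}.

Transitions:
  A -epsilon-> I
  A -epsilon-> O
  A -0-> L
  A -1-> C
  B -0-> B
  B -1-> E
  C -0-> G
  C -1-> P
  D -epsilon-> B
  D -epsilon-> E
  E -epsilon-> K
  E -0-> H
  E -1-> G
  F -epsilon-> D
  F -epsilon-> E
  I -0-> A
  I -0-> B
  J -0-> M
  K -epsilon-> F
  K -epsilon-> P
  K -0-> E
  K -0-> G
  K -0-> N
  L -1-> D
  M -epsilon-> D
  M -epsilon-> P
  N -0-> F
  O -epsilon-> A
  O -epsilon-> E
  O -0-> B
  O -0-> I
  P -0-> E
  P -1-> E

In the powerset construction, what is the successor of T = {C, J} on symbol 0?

{B, D, E, F, G, K, M, P}

C on 0 → {G}.
J on 0 → {M}.
Union after reading 0: {G, M}.
Now take the epsilon-closure:
From M via epsilon: add D, P.
From D via epsilon: add B, E.
From E via epsilon: add K.
From K via epsilon: add F.
No new states can be added; the closed set is {B, D, E, F, G, K, M, P}.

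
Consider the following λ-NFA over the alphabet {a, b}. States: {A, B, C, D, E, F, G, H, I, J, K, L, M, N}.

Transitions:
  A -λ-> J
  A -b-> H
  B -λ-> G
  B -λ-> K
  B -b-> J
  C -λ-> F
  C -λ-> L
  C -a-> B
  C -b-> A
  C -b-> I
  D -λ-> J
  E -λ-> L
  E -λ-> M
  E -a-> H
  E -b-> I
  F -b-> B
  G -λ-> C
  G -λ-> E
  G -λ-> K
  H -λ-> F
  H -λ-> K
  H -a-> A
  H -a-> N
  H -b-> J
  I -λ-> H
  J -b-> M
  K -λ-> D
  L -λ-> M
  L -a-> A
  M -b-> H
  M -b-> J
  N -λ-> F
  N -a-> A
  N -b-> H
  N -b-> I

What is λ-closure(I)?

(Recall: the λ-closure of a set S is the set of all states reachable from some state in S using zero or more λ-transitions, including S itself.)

{D, F, H, I, J, K}

Start with {I}.
From I via λ: add H.
From H via λ: add F, K.
From K via λ: add D.
From D via λ: add J.
No new states can be added; the closed set is {D, F, H, I, J, K}.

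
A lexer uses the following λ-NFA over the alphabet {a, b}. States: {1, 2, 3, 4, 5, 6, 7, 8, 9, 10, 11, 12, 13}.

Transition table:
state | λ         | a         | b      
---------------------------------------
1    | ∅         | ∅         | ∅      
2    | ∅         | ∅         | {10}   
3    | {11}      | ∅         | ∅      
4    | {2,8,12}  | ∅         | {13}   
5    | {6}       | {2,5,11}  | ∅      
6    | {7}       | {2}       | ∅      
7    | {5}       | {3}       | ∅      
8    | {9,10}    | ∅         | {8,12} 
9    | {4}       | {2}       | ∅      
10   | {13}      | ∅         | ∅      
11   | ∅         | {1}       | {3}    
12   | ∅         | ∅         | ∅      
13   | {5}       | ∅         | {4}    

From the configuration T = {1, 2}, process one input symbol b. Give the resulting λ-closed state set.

{5, 6, 7, 10, 13}

2 on b → {10}.
No b-transition from 1.
Union after reading b: {10}.
Now take the λ-closure:
From 10 via λ: add 13.
From 13 via λ: add 5.
From 5 via λ: add 6.
From 6 via λ: add 7.
No new states can be added; the closed set is {5, 6, 7, 10, 13}.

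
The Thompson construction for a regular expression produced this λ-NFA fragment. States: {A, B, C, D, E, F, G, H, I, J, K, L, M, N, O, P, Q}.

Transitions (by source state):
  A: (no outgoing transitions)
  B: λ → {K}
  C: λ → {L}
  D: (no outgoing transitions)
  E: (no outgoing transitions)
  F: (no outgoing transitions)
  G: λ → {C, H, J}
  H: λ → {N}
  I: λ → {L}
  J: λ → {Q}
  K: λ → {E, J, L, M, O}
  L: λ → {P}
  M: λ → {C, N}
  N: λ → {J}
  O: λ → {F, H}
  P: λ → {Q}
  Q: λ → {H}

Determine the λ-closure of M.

{C, H, J, L, M, N, P, Q}

Start with {M}.
From M via λ: add C, N.
From C via λ: add L.
From N via λ: add J.
From J via λ: add Q.
From L via λ: add P.
From Q via λ: add H.
No new states can be added; the closed set is {C, H, J, L, M, N, P, Q}.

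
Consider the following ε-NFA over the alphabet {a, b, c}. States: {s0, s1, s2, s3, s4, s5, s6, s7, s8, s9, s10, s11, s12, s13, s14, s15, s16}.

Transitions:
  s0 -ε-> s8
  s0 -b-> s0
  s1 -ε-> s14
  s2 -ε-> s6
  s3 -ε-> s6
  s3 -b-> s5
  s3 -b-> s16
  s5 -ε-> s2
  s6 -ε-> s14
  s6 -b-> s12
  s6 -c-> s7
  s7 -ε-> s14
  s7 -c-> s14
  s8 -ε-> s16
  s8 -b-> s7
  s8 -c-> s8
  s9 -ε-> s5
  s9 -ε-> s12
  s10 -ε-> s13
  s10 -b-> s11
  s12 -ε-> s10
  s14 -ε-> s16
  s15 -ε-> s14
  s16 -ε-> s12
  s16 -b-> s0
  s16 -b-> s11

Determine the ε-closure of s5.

Start with {s5}.
From s5 via ε: add s2.
From s2 via ε: add s6.
From s6 via ε: add s14.
From s14 via ε: add s16.
From s16 via ε: add s12.
From s12 via ε: add s10.
From s10 via ε: add s13.
No new states can be added; the closed set is {s2, s5, s6, s10, s12, s13, s14, s16}.

{s2, s5, s6, s10, s12, s13, s14, s16}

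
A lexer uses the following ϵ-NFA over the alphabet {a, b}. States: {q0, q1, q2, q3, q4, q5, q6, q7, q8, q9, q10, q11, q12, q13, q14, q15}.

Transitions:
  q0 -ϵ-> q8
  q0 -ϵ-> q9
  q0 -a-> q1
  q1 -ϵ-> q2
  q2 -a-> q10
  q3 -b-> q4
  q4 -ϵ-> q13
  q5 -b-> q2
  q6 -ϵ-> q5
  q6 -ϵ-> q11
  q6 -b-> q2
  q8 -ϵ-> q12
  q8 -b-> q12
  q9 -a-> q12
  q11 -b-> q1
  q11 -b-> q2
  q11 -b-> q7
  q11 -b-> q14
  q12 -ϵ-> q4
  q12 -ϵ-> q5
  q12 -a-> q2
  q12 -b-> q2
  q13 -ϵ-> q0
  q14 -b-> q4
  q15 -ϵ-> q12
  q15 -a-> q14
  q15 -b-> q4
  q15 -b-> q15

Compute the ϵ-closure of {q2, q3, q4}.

Start with {q2, q3, q4}.
From q4 via ϵ: add q13.
From q13 via ϵ: add q0.
From q0 via ϵ: add q8, q9.
From q8 via ϵ: add q12.
From q12 via ϵ: add q5.
No new states can be added; the closed set is {q0, q2, q3, q4, q5, q8, q9, q12, q13}.

{q0, q2, q3, q4, q5, q8, q9, q12, q13}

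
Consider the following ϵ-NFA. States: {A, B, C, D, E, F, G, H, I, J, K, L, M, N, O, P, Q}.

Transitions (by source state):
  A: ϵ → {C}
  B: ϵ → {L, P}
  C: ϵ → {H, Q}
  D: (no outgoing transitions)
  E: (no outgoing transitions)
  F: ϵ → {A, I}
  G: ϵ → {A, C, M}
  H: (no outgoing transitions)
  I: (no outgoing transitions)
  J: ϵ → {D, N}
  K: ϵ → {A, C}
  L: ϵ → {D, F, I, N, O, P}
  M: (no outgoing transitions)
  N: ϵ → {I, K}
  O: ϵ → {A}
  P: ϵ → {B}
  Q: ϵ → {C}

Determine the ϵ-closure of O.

Start with {O}.
From O via ϵ: add A.
From A via ϵ: add C.
From C via ϵ: add H, Q.
No new states can be added; the closed set is {A, C, H, O, Q}.

{A, C, H, O, Q}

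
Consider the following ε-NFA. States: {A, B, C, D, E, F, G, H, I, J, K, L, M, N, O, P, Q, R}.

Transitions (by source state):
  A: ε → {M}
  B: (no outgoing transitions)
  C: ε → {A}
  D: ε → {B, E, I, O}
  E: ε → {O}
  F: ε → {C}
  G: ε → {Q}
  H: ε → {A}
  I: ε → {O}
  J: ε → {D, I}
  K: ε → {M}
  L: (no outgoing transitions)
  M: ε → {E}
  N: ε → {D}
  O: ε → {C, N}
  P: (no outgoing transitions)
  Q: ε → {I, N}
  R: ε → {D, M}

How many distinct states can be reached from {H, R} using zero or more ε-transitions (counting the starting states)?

11

Start with {H, R}.
From H via ε: add A.
From R via ε: add D, M.
From D via ε: add B, E, I, O.
From O via ε: add C, N.
ε-closure = {A, B, C, D, E, H, I, M, N, O, R}, which has 11 states.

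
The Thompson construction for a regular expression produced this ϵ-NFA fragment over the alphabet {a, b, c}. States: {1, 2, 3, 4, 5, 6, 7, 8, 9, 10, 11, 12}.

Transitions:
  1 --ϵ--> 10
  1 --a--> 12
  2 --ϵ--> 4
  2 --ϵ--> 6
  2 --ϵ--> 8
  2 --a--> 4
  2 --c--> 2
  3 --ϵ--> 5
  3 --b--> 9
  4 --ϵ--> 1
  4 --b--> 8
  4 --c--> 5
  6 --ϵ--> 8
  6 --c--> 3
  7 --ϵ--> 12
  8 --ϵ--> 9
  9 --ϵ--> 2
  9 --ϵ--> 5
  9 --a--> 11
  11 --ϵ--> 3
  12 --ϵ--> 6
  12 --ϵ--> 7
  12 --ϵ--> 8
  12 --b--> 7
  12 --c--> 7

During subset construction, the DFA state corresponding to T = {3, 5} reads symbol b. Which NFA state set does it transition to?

3 on b → {9}.
No b-transition from 5.
Union after reading b: {9}.
Now take the ϵ-closure:
From 9 via ϵ: add 2, 5.
From 2 via ϵ: add 4, 6, 8.
From 4 via ϵ: add 1.
From 1 via ϵ: add 10.
No new states can be added; the closed set is {1, 2, 4, 5, 6, 8, 9, 10}.

{1, 2, 4, 5, 6, 8, 9, 10}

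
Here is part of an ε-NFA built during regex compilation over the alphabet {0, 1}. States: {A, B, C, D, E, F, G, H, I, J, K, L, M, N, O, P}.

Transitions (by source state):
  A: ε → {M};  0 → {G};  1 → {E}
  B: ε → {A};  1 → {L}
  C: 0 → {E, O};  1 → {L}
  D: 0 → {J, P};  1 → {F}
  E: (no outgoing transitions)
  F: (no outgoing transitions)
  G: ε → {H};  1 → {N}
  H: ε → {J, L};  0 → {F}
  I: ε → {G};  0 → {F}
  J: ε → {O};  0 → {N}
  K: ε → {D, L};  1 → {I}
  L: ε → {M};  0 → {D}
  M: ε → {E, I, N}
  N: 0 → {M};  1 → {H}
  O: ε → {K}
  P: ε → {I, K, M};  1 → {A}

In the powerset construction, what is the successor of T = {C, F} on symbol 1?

C on 1 → {L}.
No 1-transition from F.
Union after reading 1: {L}.
Now take the ε-closure:
From L via ε: add M.
From M via ε: add E, I, N.
From I via ε: add G.
From G via ε: add H.
From H via ε: add J.
From J via ε: add O.
From O via ε: add K.
From K via ε: add D.
No new states can be added; the closed set is {D, E, G, H, I, J, K, L, M, N, O}.

{D, E, G, H, I, J, K, L, M, N, O}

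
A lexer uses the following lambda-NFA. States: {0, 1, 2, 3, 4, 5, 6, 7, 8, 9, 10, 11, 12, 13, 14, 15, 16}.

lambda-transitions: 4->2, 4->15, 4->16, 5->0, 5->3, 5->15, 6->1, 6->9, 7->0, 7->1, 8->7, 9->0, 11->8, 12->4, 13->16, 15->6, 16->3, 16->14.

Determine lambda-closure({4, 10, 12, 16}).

Start with {4, 10, 12, 16}.
From 4 via lambda: add 2, 15.
From 16 via lambda: add 3, 14.
From 15 via lambda: add 6.
From 6 via lambda: add 1, 9.
From 9 via lambda: add 0.
No new states can be added; the closed set is {0, 1, 2, 3, 4, 6, 9, 10, 12, 14, 15, 16}.

{0, 1, 2, 3, 4, 6, 9, 10, 12, 14, 15, 16}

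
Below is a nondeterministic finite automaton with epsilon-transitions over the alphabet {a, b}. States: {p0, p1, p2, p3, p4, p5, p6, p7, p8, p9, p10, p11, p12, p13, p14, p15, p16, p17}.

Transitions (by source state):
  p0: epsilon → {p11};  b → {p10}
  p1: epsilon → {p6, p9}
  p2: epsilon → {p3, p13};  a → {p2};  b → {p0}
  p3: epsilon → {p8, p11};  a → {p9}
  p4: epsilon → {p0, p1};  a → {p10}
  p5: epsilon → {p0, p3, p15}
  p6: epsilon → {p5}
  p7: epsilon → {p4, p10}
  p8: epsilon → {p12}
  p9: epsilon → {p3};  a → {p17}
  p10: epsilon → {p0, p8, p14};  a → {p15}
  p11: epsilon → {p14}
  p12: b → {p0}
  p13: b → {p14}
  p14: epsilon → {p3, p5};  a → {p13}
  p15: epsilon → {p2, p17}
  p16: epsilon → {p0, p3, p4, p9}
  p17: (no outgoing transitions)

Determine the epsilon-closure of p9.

{p0, p2, p3, p5, p8, p9, p11, p12, p13, p14, p15, p17}

Start with {p9}.
From p9 via epsilon: add p3.
From p3 via epsilon: add p8, p11.
From p8 via epsilon: add p12.
From p11 via epsilon: add p14.
From p14 via epsilon: add p5.
From p5 via epsilon: add p0, p15.
From p15 via epsilon: add p2, p17.
From p2 via epsilon: add p13.
No new states can be added; the closed set is {p0, p2, p3, p5, p8, p9, p11, p12, p13, p14, p15, p17}.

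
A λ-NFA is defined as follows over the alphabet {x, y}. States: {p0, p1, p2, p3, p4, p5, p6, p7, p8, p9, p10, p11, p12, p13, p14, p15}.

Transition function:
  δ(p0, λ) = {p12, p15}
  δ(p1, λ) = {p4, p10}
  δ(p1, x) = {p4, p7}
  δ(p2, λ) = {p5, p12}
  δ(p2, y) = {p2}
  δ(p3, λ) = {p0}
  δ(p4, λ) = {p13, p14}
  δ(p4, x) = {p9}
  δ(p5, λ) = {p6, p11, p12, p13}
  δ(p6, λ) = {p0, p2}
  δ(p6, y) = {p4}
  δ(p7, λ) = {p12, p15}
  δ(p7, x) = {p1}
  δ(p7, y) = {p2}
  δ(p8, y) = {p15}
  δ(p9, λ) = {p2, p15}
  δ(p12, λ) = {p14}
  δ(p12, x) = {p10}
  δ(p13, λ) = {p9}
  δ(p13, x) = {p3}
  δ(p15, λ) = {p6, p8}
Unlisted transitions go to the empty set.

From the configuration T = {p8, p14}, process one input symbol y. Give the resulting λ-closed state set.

{p0, p2, p5, p6, p8, p9, p11, p12, p13, p14, p15}

p8 on y → {p15}.
No y-transition from p14.
Union after reading y: {p15}.
Now take the λ-closure:
From p15 via λ: add p6, p8.
From p6 via λ: add p0, p2.
From p0 via λ: add p12.
From p2 via λ: add p5.
From p5 via λ: add p11, p13.
From p12 via λ: add p14.
From p13 via λ: add p9.
No new states can be added; the closed set is {p0, p2, p5, p6, p8, p9, p11, p12, p13, p14, p15}.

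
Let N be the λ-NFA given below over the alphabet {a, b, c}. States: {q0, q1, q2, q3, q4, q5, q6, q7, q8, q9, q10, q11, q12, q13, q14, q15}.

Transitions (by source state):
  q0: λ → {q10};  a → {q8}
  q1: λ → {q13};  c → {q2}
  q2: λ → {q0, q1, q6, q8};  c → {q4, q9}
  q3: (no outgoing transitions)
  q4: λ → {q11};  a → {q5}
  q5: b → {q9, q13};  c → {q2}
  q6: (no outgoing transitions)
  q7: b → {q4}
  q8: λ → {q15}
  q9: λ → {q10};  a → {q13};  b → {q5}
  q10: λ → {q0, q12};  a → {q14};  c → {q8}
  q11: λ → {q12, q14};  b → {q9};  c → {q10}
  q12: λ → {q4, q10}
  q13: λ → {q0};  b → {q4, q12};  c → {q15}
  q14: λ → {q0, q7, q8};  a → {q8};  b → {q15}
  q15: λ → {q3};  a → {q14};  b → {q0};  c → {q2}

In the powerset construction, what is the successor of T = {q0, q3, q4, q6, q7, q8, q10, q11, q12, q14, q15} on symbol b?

q7 on b → {q4}.
q11 on b → {q9}.
q14 on b → {q15}.
q15 on b → {q0}.
No b-transition from q0, q3, q4, q6, q8, q10, q12.
Union after reading b: {q0, q4, q9, q15}.
Now take the λ-closure:
From q0 via λ: add q10.
From q4 via λ: add q11.
From q15 via λ: add q3.
From q10 via λ: add q12.
From q11 via λ: add q14.
From q14 via λ: add q7, q8.
No new states can be added; the closed set is {q0, q3, q4, q7, q8, q9, q10, q11, q12, q14, q15}.

{q0, q3, q4, q7, q8, q9, q10, q11, q12, q14, q15}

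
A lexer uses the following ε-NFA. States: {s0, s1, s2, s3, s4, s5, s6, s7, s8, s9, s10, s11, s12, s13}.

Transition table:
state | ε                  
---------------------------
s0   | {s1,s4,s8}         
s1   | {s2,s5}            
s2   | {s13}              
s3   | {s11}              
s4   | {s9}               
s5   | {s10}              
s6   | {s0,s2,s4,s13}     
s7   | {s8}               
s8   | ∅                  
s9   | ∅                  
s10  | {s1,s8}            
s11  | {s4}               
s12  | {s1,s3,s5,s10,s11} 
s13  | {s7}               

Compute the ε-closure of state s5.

{s1, s2, s5, s7, s8, s10, s13}

Start with {s5}.
From s5 via ε: add s10.
From s10 via ε: add s1, s8.
From s1 via ε: add s2.
From s2 via ε: add s13.
From s13 via ε: add s7.
No new states can be added; the closed set is {s1, s2, s5, s7, s8, s10, s13}.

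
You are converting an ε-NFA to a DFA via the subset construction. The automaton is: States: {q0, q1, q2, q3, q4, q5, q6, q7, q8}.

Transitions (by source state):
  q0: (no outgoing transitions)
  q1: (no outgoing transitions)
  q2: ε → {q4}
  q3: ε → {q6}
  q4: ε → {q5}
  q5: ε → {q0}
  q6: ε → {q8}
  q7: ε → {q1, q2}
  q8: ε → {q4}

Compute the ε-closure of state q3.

{q0, q3, q4, q5, q6, q8}

Start with {q3}.
From q3 via ε: add q6.
From q6 via ε: add q8.
From q8 via ε: add q4.
From q4 via ε: add q5.
From q5 via ε: add q0.
No new states can be added; the closed set is {q0, q3, q4, q5, q6, q8}.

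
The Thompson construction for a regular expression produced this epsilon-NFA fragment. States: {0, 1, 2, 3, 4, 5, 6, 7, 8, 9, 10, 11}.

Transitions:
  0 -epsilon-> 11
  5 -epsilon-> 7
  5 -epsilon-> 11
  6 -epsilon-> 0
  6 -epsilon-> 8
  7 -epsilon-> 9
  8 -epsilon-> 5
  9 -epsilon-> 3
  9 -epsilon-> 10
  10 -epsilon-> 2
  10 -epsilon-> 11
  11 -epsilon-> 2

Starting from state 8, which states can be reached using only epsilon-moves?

Start with {8}.
From 8 via epsilon: add 5.
From 5 via epsilon: add 7, 11.
From 7 via epsilon: add 9.
From 11 via epsilon: add 2.
From 9 via epsilon: add 3, 10.
No new states can be added; the closed set is {2, 3, 5, 7, 8, 9, 10, 11}.

{2, 3, 5, 7, 8, 9, 10, 11}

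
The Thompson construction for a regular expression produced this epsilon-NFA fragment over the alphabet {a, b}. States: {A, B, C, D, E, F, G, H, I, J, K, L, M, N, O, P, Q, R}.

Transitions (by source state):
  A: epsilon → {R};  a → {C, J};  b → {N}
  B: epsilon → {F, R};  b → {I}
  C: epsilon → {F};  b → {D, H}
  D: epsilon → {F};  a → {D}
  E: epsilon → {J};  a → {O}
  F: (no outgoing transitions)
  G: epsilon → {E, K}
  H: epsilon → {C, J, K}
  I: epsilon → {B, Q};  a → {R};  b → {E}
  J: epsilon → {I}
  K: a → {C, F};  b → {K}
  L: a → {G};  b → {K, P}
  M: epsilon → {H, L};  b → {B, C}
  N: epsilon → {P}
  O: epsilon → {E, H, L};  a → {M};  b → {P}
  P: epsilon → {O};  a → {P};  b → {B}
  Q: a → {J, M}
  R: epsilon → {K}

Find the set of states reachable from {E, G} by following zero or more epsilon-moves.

{B, E, F, G, I, J, K, Q, R}

Start with {E, G}.
From E via epsilon: add J.
From G via epsilon: add K.
From J via epsilon: add I.
From I via epsilon: add B, Q.
From B via epsilon: add F, R.
No new states can be added; the closed set is {B, E, F, G, I, J, K, Q, R}.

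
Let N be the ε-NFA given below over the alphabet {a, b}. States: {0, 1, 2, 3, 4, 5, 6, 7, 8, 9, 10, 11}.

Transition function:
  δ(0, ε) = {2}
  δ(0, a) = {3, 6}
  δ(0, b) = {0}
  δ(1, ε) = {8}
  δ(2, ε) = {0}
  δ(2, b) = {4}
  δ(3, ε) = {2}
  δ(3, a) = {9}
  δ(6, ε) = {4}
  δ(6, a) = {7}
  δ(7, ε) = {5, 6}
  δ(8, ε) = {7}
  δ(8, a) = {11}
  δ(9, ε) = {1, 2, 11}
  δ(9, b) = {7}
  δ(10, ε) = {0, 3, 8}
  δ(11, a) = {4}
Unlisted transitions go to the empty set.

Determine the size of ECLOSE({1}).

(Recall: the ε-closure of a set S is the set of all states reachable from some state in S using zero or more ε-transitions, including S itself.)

6

Start with {1}.
From 1 via ε: add 8.
From 8 via ε: add 7.
From 7 via ε: add 5, 6.
From 6 via ε: add 4.
ε-closure = {1, 4, 5, 6, 7, 8}, which has 6 states.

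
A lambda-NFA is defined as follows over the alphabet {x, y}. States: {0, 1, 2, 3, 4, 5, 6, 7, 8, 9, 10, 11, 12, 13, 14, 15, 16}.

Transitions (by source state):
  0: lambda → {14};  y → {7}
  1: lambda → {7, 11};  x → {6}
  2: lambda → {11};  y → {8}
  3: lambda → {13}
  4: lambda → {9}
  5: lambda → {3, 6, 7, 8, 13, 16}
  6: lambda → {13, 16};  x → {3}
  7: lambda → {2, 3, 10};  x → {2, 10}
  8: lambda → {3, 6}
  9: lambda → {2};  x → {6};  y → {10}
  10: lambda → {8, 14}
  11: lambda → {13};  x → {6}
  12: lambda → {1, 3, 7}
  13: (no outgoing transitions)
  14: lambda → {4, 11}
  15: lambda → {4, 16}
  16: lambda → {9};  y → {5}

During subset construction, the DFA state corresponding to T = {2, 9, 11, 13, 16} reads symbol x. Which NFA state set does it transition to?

{2, 6, 9, 11, 13, 16}

9 on x → {6}.
11 on x → {6}.
No x-transition from 2, 13, 16.
Union after reading x: {6}.
Now take the lambda-closure:
From 6 via lambda: add 13, 16.
From 16 via lambda: add 9.
From 9 via lambda: add 2.
From 2 via lambda: add 11.
No new states can be added; the closed set is {2, 6, 9, 11, 13, 16}.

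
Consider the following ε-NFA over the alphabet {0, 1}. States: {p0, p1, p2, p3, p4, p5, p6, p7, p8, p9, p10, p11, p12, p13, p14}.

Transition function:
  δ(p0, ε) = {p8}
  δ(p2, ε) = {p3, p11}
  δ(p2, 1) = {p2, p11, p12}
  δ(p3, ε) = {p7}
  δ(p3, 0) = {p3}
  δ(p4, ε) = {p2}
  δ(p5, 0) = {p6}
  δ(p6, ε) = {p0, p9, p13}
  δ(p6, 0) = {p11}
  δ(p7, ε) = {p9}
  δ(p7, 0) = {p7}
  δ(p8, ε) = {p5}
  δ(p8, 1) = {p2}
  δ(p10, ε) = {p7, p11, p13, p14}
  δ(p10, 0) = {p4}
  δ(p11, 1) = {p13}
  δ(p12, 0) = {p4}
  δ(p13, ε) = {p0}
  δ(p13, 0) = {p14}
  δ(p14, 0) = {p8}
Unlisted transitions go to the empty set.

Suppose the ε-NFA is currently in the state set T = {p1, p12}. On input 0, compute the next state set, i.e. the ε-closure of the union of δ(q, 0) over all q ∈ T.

{p2, p3, p4, p7, p9, p11}

p12 on 0 → {p4}.
No 0-transition from p1.
Union after reading 0: {p4}.
Now take the ε-closure:
From p4 via ε: add p2.
From p2 via ε: add p3, p11.
From p3 via ε: add p7.
From p7 via ε: add p9.
No new states can be added; the closed set is {p2, p3, p4, p7, p9, p11}.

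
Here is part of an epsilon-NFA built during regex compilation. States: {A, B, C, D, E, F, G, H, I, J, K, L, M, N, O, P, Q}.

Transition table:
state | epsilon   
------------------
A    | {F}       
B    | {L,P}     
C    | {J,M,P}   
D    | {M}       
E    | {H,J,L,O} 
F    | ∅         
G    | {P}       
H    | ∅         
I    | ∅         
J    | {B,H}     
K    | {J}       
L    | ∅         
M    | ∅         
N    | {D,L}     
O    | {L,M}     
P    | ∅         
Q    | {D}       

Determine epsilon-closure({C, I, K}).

Start with {C, I, K}.
From C via epsilon: add J, M, P.
From J via epsilon: add B, H.
From B via epsilon: add L.
No new states can be added; the closed set is {B, C, H, I, J, K, L, M, P}.

{B, C, H, I, J, K, L, M, P}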